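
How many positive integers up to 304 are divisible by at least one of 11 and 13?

Multiples of 11: 27. Multiples of 13: 23. Of both (lcm=143): 2.
By inclusion-exclusion: 27 + 23 - 2.

Final answer: 48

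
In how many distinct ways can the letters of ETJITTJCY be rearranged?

Letters (C:1, E:1, I:1, J:2, T:3, Y:1). Total letters: 9.
Permutations = 9!/(3! x 2!).

Final answer: 30240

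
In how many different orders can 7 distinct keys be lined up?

The number of ways to arrange 7 distinct objects is 7!.

Final answer: 7! = 5040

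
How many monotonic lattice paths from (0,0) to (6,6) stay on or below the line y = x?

Total monotonic paths to (6,6): C(12,6) = 924.
By the reflection principle, paths that go above the diagonal number C(12,7) = 792.
Valid Dyck paths: 924 - 792.
(Equivalently, C_{6} = C(12,6)/7 = 924/7.)

Final answer: C_{6} = 132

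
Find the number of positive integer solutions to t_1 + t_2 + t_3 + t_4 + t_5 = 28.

Substitute t'_i = t_i - 1 (so t'_i >= 0). Then sum t'_i = 28 - 5 = 23.
Stars and bars: C(23+5-1, 5-1) = C(27,4).

Final answer: C(27,4) = 17550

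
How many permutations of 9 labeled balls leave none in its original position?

Derangements satisfy D(n) = (n-1)(D(n-1) + D(n-2)), starting from D(0)=1, D(1)=0.
D(2) = 1 x (0 + 1) = 1
D(3) = 2 x (1 + 0) = 2
D(4) = 3 x (2 + 1) = 9
D(5) = 4 x (9 + 2) = 44
D(6) = 5 x (44 + 9) = 265
D(7) = 6 x (265 + 44) = 1854
D(8) = 7 x (1854 + 265) = 14833
D(9) = 8 x (D(8) + D(7)) = 8 x (14833 + 1854)

Final answer: D(9) = 133496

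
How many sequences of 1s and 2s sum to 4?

Let f(n) count the ways. The last step is size 1 or 2, so f(n) = f(n-1) + f(n-2) with f(1)=1, f(2)=2.
Computing successive values: f(1)=1, f(2)=2, f(3)=3, f(4)=5.

Final answer: 5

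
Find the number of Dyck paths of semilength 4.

Total monotonic paths to (4,4): C(8,4) = 70.
A path is bad iff it touches y = x + 1; reflecting its initial segment maps bad paths bijectively onto all paths to (3,5), of which there are C(8,5) = 56.
Valid Dyck paths: 70 - 56.
(Equivalently, C_{4} = C(8,4)/5 = 70/5.)

Final answer: C_{4} = 14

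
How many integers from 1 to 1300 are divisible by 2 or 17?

Multiples of 2: 650. Multiples of 17: 76. Of both (lcm=34): 38.
By inclusion-exclusion: 650 + 76 - 38.

Final answer: 688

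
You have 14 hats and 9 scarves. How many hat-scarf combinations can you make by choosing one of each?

By the multiplication principle: 14 x 9.

Final answer: 126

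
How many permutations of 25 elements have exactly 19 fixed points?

Choose which 19 elements are fixed: C(25,19) = 177100.
Derange the remaining 6 using D(j) = (j-1)(D(j-1) + D(j-2)), D(0)=1, D(1)=0: D(2)=1, D(3)=2, D(4)=9, D(5)=44, D(6)=265.
Total: 177100 x 265.

Final answer: C(25,19) D(6) = 46931500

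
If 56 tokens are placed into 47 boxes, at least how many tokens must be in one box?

By the pigeonhole principle: ceiling(56/47).

Final answer: 2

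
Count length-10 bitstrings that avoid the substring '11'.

Classify by the final bit: ...0 gives a(n-1) strings, ...01 gives a(n-2) strings. Thus a(n) = a(n-1) + a(n-2) with a(1)=2, a(2)=3.
Computing successive values: a(1)=2, a(2)=3, a(3)=5, a(4)=8, a(5)=13, a(6)=21, a(7)=34, a(8)=55, a(9)=89, a(10)=144.

Final answer: 144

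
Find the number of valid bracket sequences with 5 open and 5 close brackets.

The structures are counted by the Catalan number C_n. Here n = 5 (pairs).
C_n = (2n)!/(n!(n+1)!), so C_{5} = 10!/(5! x 6!) = C(10,5)/6 = 252/6.

Final answer: C_{5} = 42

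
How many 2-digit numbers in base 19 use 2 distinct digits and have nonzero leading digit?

First digit: 18 (nonzero). Second: 18 (not first). Third: 17, etc.
Total: 18 x 18.

Final answer: 324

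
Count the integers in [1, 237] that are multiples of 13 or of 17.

Multiples of 13: 18. Multiples of 17: 13. Of both (lcm=221): 1.
By inclusion-exclusion: 18 + 13 - 1.

Final answer: 30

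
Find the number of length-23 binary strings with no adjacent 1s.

Classify by the final bit: ...0 gives a(n-1) strings, ...01 gives a(n-2) strings. Thus a(n) = a(n-1) + a(n-2) with a(1)=2, a(2)=3.
Computing successive values: a(1)=2, a(2)=3, a(3)=5, a(4)=8, a(5)=13, a(6)=21, a(7)=34, a(8)=55, a(9)=89, a(10)=144, a(11)=233, a(12)=377, a(13)=610, a(14)=987, a(15)=1597, a(16)=2584, a(17)=4181, a(18)=6765, a(19)=10946, a(20)=17711, a(21)=28657, a(22)=46368, a(23)=75025.

Final answer: 75025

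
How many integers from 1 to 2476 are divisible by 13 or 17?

Multiples of 13: 190. Multiples of 17: 145. Of both (lcm=221): 11.
By inclusion-exclusion: 190 + 145 - 11.

Final answer: 324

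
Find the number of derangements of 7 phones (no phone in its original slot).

Derangements satisfy D(n) = (n-1)(D(n-1) + D(n-2)), starting from D(0)=1, D(1)=0.
D(2) = 1 x (0 + 1) = 1
D(3) = 2 x (1 + 0) = 2
D(4) = 3 x (2 + 1) = 9
D(5) = 4 x (9 + 2) = 44
D(6) = 5 x (44 + 9) = 265
D(7) = 6 x (D(6) + D(5)) = 6 x (265 + 44)

Final answer: D(7) = 1854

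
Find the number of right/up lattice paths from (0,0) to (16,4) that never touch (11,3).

Total paths to (16,4): C(20,4) = 4845.
Paths through (11,3): C(14,3) x C(6,1) = 2184.
Avoiding (11,3): 4845 - 2184.

Final answer: 2661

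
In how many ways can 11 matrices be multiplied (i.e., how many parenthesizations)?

The structures are counted by the Catalan number C_n. Here n = 11 - 1 = 10.
C_n = (2n)!/(n!(n+1)!), so C_{10} = 20!/(10! x 11!) = C(20,10)/11 = 184756/11.

Final answer: C_{10} = 16796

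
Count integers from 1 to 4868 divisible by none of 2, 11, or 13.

|div by 2|=2434, |div by 11|=442, |div by 13|=374.
|div by 2&11|=221, |div by 2&13|=187, |div by 11&13|=34, |div by all|=17.
By inclusion-exclusion, divisible by at least one: 2434+442+374-221-187-34+17 = 2825.
Not divisible by any: 4868 - 2825.

Final answer: 2043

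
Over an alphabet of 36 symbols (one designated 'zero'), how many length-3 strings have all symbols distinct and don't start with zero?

The leading digit has 35 choices (anything but zero); the next has 35 (anything but the first), then 34, and so on, one fewer each time.
Total: 35 x 35 x 34.

Final answer: 41650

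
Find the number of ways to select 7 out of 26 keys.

C(26,7) = 26!/(7! x 19!).

Final answer: \binom{26}{7} = 657800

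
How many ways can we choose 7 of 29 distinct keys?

C(29,7) = 29!/(7! x 22!).

Final answer: \binom{29}{7} = 1560780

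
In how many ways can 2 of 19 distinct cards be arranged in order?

P(19,2) = 19!/(19-2)! = 19!/17!.

Final answer: P(19,2) = 342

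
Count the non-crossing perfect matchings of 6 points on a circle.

The structures are counted by the Catalan number C_n. Here n = 6/2 = 3.
Using C_0 = 1 and C_(k+1) = C_k x 2(2k+1)/(k+2), build up term by term: C_1=1, C_2=2, C_3=5.

Final answer: C_{3} = 5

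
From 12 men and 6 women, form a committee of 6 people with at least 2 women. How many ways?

Sum over valid woman counts:
C(6,2)C(12,4) = 7425
C(6,3)C(12,3) = 4400
C(6,4)C(12,2) = 990
C(6,5)C(12,1) = 72
C(6,6)C(12,0) = 1
Total: 7425 + 4400 + 990 + 72 + 1.

Final answer: 12888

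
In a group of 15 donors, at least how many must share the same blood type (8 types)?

There are 8 possible values for blood type (8 types). With 15 donors and 8 categories, by pigeonhole: ceiling(15/8).

Final answer: 2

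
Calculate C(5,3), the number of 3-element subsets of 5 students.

C(5,3) = 5!/(3! x (5-3)!).

Final answer: C(5,3) = 10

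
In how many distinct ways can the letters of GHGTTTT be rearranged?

Letters (G:2, H:1, T:4). Total letters: 7.
Permutations = 7!/(4! x 2!).

Final answer: 105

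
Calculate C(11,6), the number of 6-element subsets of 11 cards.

C(11,6) = 11!/(6! x (11-6)!).

Final answer: C(11,6) = 462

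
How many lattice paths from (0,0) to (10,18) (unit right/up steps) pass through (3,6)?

Paths (0,0)->(3,6): C(9,6) = 84.
Paths (3,6)->(10,18): C(19,12) = 50388.
By multiplication principle: 84 x 50388.

Final answer: 4232592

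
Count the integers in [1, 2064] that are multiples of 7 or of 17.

Multiples of 7: 294. Multiples of 17: 121. Of both (lcm=119): 17.
By inclusion-exclusion: 294 + 121 - 17.

Final answer: 398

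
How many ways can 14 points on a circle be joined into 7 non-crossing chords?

The structures are counted by the Catalan number C_n. Here n = 14/2 = 7.
C_n = C(2n,n) - C(2n,n+1), so C_{7} = C(14,7) - C(14,8) = 3432 - 3003.

Final answer: C_{7} = 429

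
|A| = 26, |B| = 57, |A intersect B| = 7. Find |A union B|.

|A union B| = |A| + |B| - |A intersect B| = 26 + 57 - 7.

Final answer: 76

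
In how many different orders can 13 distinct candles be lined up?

The number of ways to arrange 13 distinct objects is 13!.

Final answer: 13! = 6227020800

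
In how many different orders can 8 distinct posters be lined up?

The number of ways to arrange 8 distinct objects is 8!.

Final answer: 8! = 40320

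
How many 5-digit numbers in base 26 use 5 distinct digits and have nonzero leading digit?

The leading digit has 25 choices (anything but zero); the next has 25 (anything but the first), then 24, and so on, one fewer each time.
Total: 25 x 25 x 24 x 23 x 22.

Final answer: 7590000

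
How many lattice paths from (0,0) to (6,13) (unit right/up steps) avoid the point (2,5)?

Total paths to (6,13): C(19,13) = 27132.
Paths through (2,5): C(7,5) x C(12,8) = 10395.
Avoiding (2,5): 27132 - 10395.

Final answer: 16737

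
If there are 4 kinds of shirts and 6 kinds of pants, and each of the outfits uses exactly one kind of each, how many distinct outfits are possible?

By the multiplication principle: 4 x 6.

Final answer: 24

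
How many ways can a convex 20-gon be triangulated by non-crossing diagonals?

This is a standard Catalan-number count: the answer is C_n. Here n = 20 - 2 = 18.
Using C_0 = 1 and C_(k+1) = C_k x 2(2k+1)/(k+2), build up term by term: C_1=1, C_2=2, C_3=5, C_4=14, C_5=42, C_6=132, C_7=429, C_8=1430, C_9=4862, C_10=16796, C_11=58786, C_12=208012, C_13=742900, C_14=2674440, C_15=9694845, C_16=35357670, C_17=129644790, C_18=477638700.

Final answer: C_{18} = 477638700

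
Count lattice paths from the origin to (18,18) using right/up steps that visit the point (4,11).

Paths (0,0)->(4,11): C(15,11) = 1365.
Paths (4,11)->(18,18): C(21,7) = 116280.
By multiplication principle: 1365 x 116280.

Final answer: 158722200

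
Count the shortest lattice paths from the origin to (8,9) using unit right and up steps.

Each path has 8 right steps and 9 up steps in some order (17 steps total).
Choose which 9 of the 17 steps are up: C(17,9).

Final answer: C(17,9) = 24310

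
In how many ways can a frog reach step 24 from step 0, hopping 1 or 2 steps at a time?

Condition on the final move: it is a 1-step (f(n-1) ways to get there) or a 2-step (f(n-2) ways), so f(n) = f(n-1) + f(n-2), with f(1)=1, f(2)=2.
Iterating the recurrence: f(1)=1, f(2)=2, f(3)=3, f(4)=5, f(5)=8, f(6)=13, f(7)=21, f(8)=34, f(9)=55, f(10)=89, f(11)=144, f(12)=233, f(13)=377, f(14)=610, f(15)=987, f(16)=1597, f(17)=2584, f(18)=4181, f(19)=6765, f(20)=10946, f(21)=17711, f(22)=28657, f(23)=46368, f(24)=75025.

Final answer: 75025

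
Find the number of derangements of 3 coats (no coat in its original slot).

Derangements satisfy D(n) = (n-1)(D(n-1) + D(n-2)), starting from D(0)=1, D(1)=0.
D(2) = 1 x (0 + 1) = 1
D(3) = 2 x (D(2) + D(1)) = 2 x (1 + 0)

Final answer: D(3) = 2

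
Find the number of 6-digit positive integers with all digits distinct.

First digit: 9 (not 0). Second: 9 (not first). Third: 8, etc.
Total: 9 x 9 x 8 x 7 x 6 x 5.

Final answer: 136080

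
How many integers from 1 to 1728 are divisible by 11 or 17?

Multiples of 11: 157. Multiples of 17: 101. Of both (lcm=187): 9.
By inclusion-exclusion: 157 + 101 - 9.

Final answer: 249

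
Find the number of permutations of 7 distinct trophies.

The number of ways to arrange 7 distinct objects is 7!.

Final answer: 7! = 5040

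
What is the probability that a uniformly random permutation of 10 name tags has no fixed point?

Derangements satisfy D(n) = (n-1)(D(n-1) + D(n-2)), starting from D(0)=1, D(1)=0.
Building up: D(2)=1, D(3)=2, D(4)=9, D(5)=44, D(6)=265, D(7)=1854, D(8)=14833, D(9)=133496, D(10)=1334961.
Total arrangements: 10! = 3628800.
Probability = D(10)/10! = 16481/44800.

Final answer: D(10)/10! = 1334961/3628800 = 0.367879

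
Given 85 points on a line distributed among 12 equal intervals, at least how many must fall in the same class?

By pigeonhole with 85 objects and 12 categories: ceiling(85/12).

Final answer: 8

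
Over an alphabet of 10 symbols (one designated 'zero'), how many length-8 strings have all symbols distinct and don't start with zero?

The leading digit has 9 choices (anything but zero); the next has 9 (anything but the first), then 8, and so on, one fewer each time.
Total: 9 x 9 x 8 x 7 x 6 x 5 x 4 x 3.

Final answer: 1632960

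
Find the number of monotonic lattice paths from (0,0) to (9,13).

Each path has 9 right steps and 13 up steps in some order (22 steps total).
Choose which 13 of the 22 steps are up: C(22,13).

Final answer: C(22,13) = 497420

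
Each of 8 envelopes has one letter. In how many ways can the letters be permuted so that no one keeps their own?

Derangements satisfy D(n) = (n-1)(D(n-1) + D(n-2)), starting from D(0)=1, D(1)=0.
D(2) = 1 x (0 + 1) = 1
D(3) = 2 x (1 + 0) = 2
D(4) = 3 x (2 + 1) = 9
D(5) = 4 x (9 + 2) = 44
D(6) = 5 x (44 + 9) = 265
D(7) = 6 x (265 + 44) = 1854
D(8) = 7 x (D(7) + D(6)) = 7 x (1854 + 265)

Final answer: D(8) = 14833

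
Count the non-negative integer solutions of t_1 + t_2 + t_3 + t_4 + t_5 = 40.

Stars and bars with 40 stars and 4 bars:
C(40+5-1, 5-1) = C(44,4).

Final answer: C(44,4) = 135751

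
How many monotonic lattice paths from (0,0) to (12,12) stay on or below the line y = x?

Total monotonic paths to (12,12): C(24,12) = 2704156.
Paths that cross above y=x (reflection bijection): C(24,13) = 2496144.
Valid Dyck paths: 2704156 - 2496144.
(This is the Catalan number C_{12}.)

Final answer: C_{12} = 208012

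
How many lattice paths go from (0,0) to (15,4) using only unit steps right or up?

Each path has 15 right steps and 4 up steps in some order (19 steps total).
Choose which 4 of the 19 steps are up: C(19,4).

Final answer: C(19,4) = 3876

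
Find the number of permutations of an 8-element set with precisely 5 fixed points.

Choose which 5 elements are fixed: C(8,5) = 56.
Derange the remaining 3 using D(j) = (j-1)(D(j-1) + D(j-2)), D(0)=1, D(1)=0: D(2)=1, D(3)=2.
Total: 56 x 2.

Final answer: C(8,5) D(3) = 112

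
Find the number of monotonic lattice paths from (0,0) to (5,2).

Each path has 5 right steps and 2 up steps in some order (7 steps total).
Choose which 2 of the 7 steps are up: C(7,2).

Final answer: C(7,2) = 21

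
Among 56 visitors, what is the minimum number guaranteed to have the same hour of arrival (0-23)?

There are 24 possible values for hour of arrival (0-23). With 56 visitors and 24 categories, by pigeonhole: ceiling(56/24).

Final answer: 3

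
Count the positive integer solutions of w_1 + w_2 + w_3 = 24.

Substitute w'_i = w_i - 1 (so w'_i >= 0). Then sum w'_i = 24 - 3 = 21.
Stars and bars: C(21+3-1, 3-1) = C(23,2).

Final answer: C(23,2) = 253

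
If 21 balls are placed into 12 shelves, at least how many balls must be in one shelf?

By the pigeonhole principle: ceiling(21/12).

Final answer: 2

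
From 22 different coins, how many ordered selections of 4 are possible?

P(22,4) = 22!/(22-4)! = 22!/18!.

Final answer: P(22,4) = 175560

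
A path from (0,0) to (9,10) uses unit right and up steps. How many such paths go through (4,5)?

Paths (0,0)->(4,5): C(9,5) = 126.
Paths (4,5)->(9,10): C(10,5) = 252.
By multiplication principle: 126 x 252.

Final answer: 31752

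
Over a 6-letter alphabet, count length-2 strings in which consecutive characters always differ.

Let g(n) count such strings. g(1) = 6, and each valid string of length n-1 extends in 5 ways (any symbol but the last), so g(n) = 5 g(n-1).
Total: g(2) = 6 x 5^1.

Final answer: 6 x 5^{1} = 30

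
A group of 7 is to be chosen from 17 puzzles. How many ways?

C(17,7) = 17!/(7! x (17-7)!).

Final answer: C(17,7) = 19448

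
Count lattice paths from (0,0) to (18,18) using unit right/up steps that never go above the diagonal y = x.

Total monotonic paths to (18,18): C(36,18) = 9075135300.
Paths that cross above y=x (reflection bijection): C(36,19) = 8597496600.
Valid Dyck paths: 9075135300 - 8597496600.
(Check: C(36,18) - C(36,19) = C(36,18)/19, the Catalan number C_{18}.)

Final answer: C_{18} = 477638700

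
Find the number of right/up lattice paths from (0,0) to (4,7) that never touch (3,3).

Total paths to (4,7): C(11,7) = 330.
Paths through (3,3): C(6,3) x C(5,4) = 100.
Avoiding (3,3): 330 - 100.

Final answer: 230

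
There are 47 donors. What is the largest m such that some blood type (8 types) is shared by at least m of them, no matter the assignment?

There are 8 possible values for blood type (8 types). With 47 donors and 8 categories, by pigeonhole: ceiling(47/8).

Final answer: 6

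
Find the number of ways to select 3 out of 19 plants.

C(19,3) = 19!/(3! x (19-3)!).

Final answer: C(19,3) = 969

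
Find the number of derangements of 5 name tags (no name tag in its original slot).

Use the recurrence D(n) = (n-1)(D(n-1) + D(n-2)) with D(0)=1, D(1)=0.
D(2) = 1 x (0 + 1) = 1
D(3) = 2 x (1 + 0) = 2
D(4) = 3 x (2 + 1) = 9
D(5) = 4 x (D(4) + D(3)) = 4 x (9 + 2)

Final answer: D(5) = 44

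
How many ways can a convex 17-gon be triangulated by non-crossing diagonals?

The structures are counted by the Catalan number C_n. Here n = 17 - 2 = 15.
C_n = C(2n,n) - C(2n,n+1), so C_{15} = C(30,15) - C(30,16) = 155117520 - 145422675.

Final answer: C_{15} = 9694845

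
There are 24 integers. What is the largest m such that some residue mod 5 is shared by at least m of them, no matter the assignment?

There are 5 possible values for residue mod 5. With 24 integers and 5 categories, by pigeonhole: ceiling(24/5).

Final answer: 5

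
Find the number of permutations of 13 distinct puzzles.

The number of ways to arrange 13 distinct objects is 13!.

Final answer: 13! = 6227020800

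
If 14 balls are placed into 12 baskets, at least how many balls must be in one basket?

By the pigeonhole principle: ceiling(14/12).

Final answer: 2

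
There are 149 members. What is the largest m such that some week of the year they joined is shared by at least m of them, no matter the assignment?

There are 52 possible values for week of the year they joined. With 149 members and 52 categories, by pigeonhole: ceiling(149/52).

Final answer: 3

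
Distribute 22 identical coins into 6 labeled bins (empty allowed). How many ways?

Stars and bars: C(n+k-1, k-1) = C(27,5).

Final answer: C(27,5) = 80730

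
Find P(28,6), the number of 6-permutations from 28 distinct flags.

P(28,6) = 28!/(28-6)! = 28!/22!.

Final answer: P(28,6) = 271252800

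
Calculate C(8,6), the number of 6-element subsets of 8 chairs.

C(8,6) = 8!/(6! x (8-6)!).

Final answer: C(8,6) = 28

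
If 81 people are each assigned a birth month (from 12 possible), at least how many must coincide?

There are 12 possible values for birth month. With 81 people and 12 categories, by pigeonhole: ceiling(81/12).

Final answer: 7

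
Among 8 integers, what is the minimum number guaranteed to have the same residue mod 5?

There are 5 possible values for residue mod 5. With 8 integers and 5 categories, by pigeonhole: ceiling(8/5).

Final answer: 2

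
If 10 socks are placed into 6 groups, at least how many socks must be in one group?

By the pigeonhole principle: ceiling(10/6).

Final answer: 2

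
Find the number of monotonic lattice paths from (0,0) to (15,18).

Each path has 15 right steps and 18 up steps in some order (33 steps total).
Choose which 18 of the 33 steps are up: C(33,18).

Final answer: C(33,18) = 1037158320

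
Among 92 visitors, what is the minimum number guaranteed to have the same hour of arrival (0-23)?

There are 24 possible values for hour of arrival (0-23). With 92 visitors and 24 categories, by pigeonhole: ceiling(92/24).

Final answer: 4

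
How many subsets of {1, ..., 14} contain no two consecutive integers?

Let a(n) count such subsets of {1, ..., n}. Either n is excluded (a(n-1) ways) or n is included, forcing n-1 out (a(n-2) ways), so a(n) = a(n-1) + a(n-2) with a(1)=2, a(2)=3.
Building up term by term: a(1)=2, a(2)=3, a(3)=5, a(4)=8, a(5)=13, a(6)=21, a(7)=34, a(8)=55, a(9)=89, a(10)=144, a(11)=233, a(12)=377, a(13)=610, a(14)=987.

Final answer: 987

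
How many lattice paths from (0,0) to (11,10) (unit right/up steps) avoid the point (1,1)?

Total paths to (11,10): C(21,10) = 352716.
Paths through (1,1): C(2,1) x C(19,9) = 184756.
Avoiding (1,1): 352716 - 184756.

Final answer: 167960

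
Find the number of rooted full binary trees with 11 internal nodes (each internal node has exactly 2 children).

This is a standard Catalan-number count: the answer is C_n. Here n = 11.
C_n = C(2n,n)/(n+1), so C_{11} = C(22,11)/12 = 705432/12.

Final answer: C_{11} = 58786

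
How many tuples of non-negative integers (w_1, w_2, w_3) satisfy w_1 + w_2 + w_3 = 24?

Stars and bars with 24 stars and 2 bars:
C(24+3-1, 3-1) = C(26,2).

Final answer: C(26,2) = 325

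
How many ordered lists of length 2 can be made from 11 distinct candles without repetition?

P(11,2) = 11!/(11-2)! = 11!/9!.

Final answer: P(11,2) = 110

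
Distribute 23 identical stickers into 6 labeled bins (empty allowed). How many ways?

Stars and bars: C(n+k-1, k-1) = C(28,5).

Final answer: C(28,5) = 98280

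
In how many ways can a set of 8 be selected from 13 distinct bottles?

C(13,8) = 13!/(8! x 5!).

Final answer: \binom{13}{8} = 1287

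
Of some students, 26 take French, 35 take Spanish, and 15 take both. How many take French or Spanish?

|A union B| = |A| + |B| - |A intersect B| = 26 + 35 - 15.

Final answer: 46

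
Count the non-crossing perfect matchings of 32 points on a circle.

This is a standard Catalan-number count: the answer is C_n. Here n = 32/2 = 16.
C_n = (2n)!/(n!(n+1)!), so C_{16} = 32!/(16! x 17!) = C(32,16)/17 = 601080390/17.

Final answer: C_{16} = 35357670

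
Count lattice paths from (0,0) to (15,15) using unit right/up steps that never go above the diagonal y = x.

Total monotonic paths to (15,15): C(30,15) = 155117520.
Paths that cross above y=x (reflection bijection): C(30,16) = 145422675.
Valid Dyck paths: 155117520 - 145422675.
(Check: C(30,15) - C(30,16) = C(30,15)/16, the Catalan number C_{15}.)

Final answer: C_{15} = 9694845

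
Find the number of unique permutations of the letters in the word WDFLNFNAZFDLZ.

Letters (A:1, D:2, F:3, L:2, N:2, W:1, Z:2). Total letters: 13.
Permutations = 13!/(3! x 2! x 2! x 2! x 2!).

Final answer: 64864800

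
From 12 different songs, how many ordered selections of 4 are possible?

P(12,4) = 12!/(12-4)! = 12!/8!.

Final answer: P(12,4) = 11880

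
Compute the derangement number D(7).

D(n) = (n-1)(D(n-1) + D(n-2)), D(0)=1, D(1)=0.
D(2) = 1 x (0 + 1) = 1
D(3) = 2 x (1 + 0) = 2
D(4) = 3 x (2 + 1) = 9
D(5) = 4 x (9 + 2) = 44
D(6) = 5 x (44 + 9) = 265
D(7) = 6 x (D(6) + D(5)) = 6 x (265 + 44)

Final answer: D(7) = 1854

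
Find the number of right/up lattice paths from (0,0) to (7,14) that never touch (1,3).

Total paths to (7,14): C(21,14) = 116280.
Paths through (1,3): C(4,3) x C(17,11) = 49504.
Avoiding (1,3): 116280 - 49504.

Final answer: 66776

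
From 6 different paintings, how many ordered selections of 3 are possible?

P(6,3) = 6!/(6-3)! = 6!/3!.

Final answer: P(6,3) = 120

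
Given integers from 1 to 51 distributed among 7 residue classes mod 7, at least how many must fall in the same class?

By pigeonhole with 51 objects and 7 categories: ceiling(51/7).

Final answer: 8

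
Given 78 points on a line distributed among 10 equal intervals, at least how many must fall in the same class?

By pigeonhole with 78 objects and 10 categories: ceiling(78/10).

Final answer: 8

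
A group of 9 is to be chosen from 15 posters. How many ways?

C(15,9) = 15!/(9! x 6!).

Final answer: \binom{15}{9} = 5005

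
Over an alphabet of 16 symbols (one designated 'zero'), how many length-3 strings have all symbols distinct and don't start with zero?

The leading digit has 15 choices (anything but zero); the next has 15 (anything but the first), then 14, and so on, one fewer each time.
Total: 15 x 15 x 14.

Final answer: 3150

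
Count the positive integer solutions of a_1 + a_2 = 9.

Substitute a'_i = a_i - 1 (so a'_i >= 0). Then sum a'_i = 9 - 2 = 7.
Stars and bars: C(7+2-1, 2-1) = C(8,1).

Final answer: C(8,1) = 8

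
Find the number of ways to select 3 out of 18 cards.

C(18,3) = 18!/(3! x (18-3)!).

Final answer: C(18,3) = 816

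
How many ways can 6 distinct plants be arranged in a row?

The number of ways to arrange 6 distinct objects is 6!.

Final answer: 6! = 720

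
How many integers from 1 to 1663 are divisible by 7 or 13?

Multiples of 7: 237. Multiples of 13: 127. Of both (lcm=91): 18.
By inclusion-exclusion: 237 + 127 - 18.

Final answer: 346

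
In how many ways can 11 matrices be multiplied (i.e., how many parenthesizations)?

This is counted by the nth Catalan number C_n. Here n = 11 - 1 = 10.
C_n = C(2n,n)/(n+1), so C_{10} = C(20,10)/11 = 184756/11.

Final answer: C_{10} = 16796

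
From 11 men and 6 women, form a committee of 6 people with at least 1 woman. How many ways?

Sum over valid woman counts:
C(6,1)C(11,5) = 2772
C(6,2)C(11,4) = 4950
C(6,3)C(11,3) = 3300
C(6,4)C(11,2) = 825
C(6,5)C(11,1) = 66
C(6,6)C(11,0) = 1
Total: 2772 + 4950 + 3300 + 825 + 66 + 1.

Final answer: 11914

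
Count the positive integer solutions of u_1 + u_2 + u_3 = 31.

Substitute u'_i = u_i - 1 (so u'_i >= 0). Then sum u'_i = 31 - 3 = 28.
Stars and bars: C(28+3-1, 3-1) = C(30,2).

Final answer: C(30,2) = 435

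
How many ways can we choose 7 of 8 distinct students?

C(8,7) = 8!/(7! x 1!).

Final answer: \binom{8}{7} = 8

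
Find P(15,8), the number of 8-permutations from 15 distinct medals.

P(15,8) = 15!/(15-8)! = 15!/7!.

Final answer: P(15,8) = 259459200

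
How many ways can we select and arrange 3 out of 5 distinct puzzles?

P(5,3) = 5!/(5-3)! = 5!/2!.

Final answer: P(5,3) = 60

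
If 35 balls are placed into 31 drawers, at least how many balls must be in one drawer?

By the pigeonhole principle: ceiling(35/31).

Final answer: 2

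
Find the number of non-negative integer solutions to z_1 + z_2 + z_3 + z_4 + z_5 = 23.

Stars and bars with 23 stars and 4 bars:
C(23+5-1, 5-1) = C(27,4).

Final answer: C(27,4) = 17550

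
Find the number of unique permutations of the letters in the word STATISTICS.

Letters (A:1, C:1, I:2, S:3, T:3). Total letters: 10.
Permutations = 10!/(3! x 3! x 2!).

Final answer: 50400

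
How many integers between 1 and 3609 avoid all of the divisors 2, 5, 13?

|div by 2|=1804, |div by 5|=721, |div by 13|=277.
|div by 2&5|=360, |div by 2&13|=138, |div by 5&13|=55, |div by all|=27.
By inclusion-exclusion, divisible by at least one: 1804+721+277-360-138-55+27 = 2276.
Not divisible by any: 3609 - 2276.

Final answer: 1333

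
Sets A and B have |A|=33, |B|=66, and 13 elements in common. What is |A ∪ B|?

|A union B| = |A| + |B| - |A intersect B| = 33 + 66 - 13.

Final answer: 86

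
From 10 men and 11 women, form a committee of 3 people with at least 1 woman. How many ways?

Sum over valid woman counts:
C(11,1)C(10,2) = 495
C(11,2)C(10,1) = 550
C(11,3)C(10,0) = 165
Total: 495 + 550 + 165.

Final answer: 1210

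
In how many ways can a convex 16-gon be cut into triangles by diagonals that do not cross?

The structures are counted by the Catalan number C_n. Here n = 16 - 2 = 14.
Using C_0 = 1 and C_(k+1) = C_k x 2(2k+1)/(k+2), build up term by term: C_1=1, C_2=2, C_3=5, C_4=14, C_5=42, C_6=132, C_7=429, C_8=1430, C_9=4862, C_10=16796, C_11=58786, C_12=208012, C_13=742900, C_14=2674440.

Final answer: C_{14} = 2674440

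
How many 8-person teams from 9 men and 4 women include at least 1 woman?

Sum over valid woman counts:
C(4,1)C(9,7) = 144
C(4,2)C(9,6) = 504
C(4,3)C(9,5) = 504
C(4,4)C(9,4) = 126
Total: 144 + 504 + 504 + 126.

Final answer: 1278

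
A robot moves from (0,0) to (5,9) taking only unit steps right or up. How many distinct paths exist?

Each path has 5 right steps and 9 up steps in some order (14 steps total).
Choose which 9 of the 14 steps are up: C(14,9).

Final answer: C(14,9) = 2002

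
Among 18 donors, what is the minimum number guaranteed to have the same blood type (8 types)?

There are 8 possible values for blood type (8 types). With 18 donors and 8 categories, by pigeonhole: ceiling(18/8).

Final answer: 3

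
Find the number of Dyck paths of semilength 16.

Total monotonic paths to (16,16): C(32,16) = 601080390.
Paths that cross above y=x (reflection bijection): C(32,17) = 565722720.
Valid Dyck paths: 601080390 - 565722720.
(Check: C(32,16) - C(32,17) = C(32,16)/17, the Catalan number C_{16}.)

Final answer: C_{16} = 35357670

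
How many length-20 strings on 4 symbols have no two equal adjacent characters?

First character: 4 choices. Each subsequent: 3 choices (must differ from the previous one).
Total: 4 x 3^19.

Final answer: 4 x 3^{19} = 4649045868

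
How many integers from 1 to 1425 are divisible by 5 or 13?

Multiples of 5: 285. Multiples of 13: 109. Of both (lcm=65): 21.
By inclusion-exclusion: 285 + 109 - 21.

Final answer: 373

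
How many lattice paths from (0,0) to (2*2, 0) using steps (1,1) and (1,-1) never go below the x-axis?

Total monotonic paths to (2,2): C(4,2) = 6.
Paths that cross above y=x (reflection bijection): C(4,3) = 4.
Valid Dyck paths: 6 - 4.
(Equivalently, C_{2} = C(4,2)/3 = 6/3.)

Final answer: C_{2} = 2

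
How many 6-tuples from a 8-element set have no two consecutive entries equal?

First character: 8 choices. Each subsequent: 7 choices (must differ from the previous one).
Total: 8 x 7^5.

Final answer: 8 x 7^{5} = 134456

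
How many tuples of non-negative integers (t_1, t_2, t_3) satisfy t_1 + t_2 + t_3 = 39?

Stars and bars with 39 stars and 2 bars:
C(39+3-1, 3-1) = C(41,2).

Final answer: C(41,2) = 820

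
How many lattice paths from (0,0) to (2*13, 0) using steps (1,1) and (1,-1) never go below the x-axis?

Total monotonic paths to (13,13): C(26,13) = 10400600.
A path is bad iff it touches y = x + 1; reflecting its initial segment maps bad paths bijectively onto all paths to (12,14), of which there are C(26,14) = 9657700.
Valid Dyck paths: 10400600 - 9657700.
(This is the Catalan number C_{13}.)

Final answer: C_{13} = 742900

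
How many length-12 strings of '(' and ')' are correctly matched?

The structures are counted by the Catalan number C_n. Here n = 6 (pairs).
C_n = C(2n,n) - C(2n,n+1), so C_{6} = C(12,6) - C(12,7) = 924 - 792.

Final answer: C_{6} = 132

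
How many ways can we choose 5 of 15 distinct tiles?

C(15,5) = 15!/(5! x 10!).

Final answer: \binom{15}{5} = 3003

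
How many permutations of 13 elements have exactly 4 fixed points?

Choose which 4 elements are fixed: C(13,4) = 715.
Derange the remaining 9 using D(j) = (j-1)(D(j-1) + D(j-2)), D(0)=1, D(1)=0: D(2)=1, D(3)=2, D(4)=9, D(5)=44, D(6)=265, D(7)=1854, D(8)=14833, D(9)=133496.
Total: 715 x 133496.

Final answer: C(13,4) D(9) = 95449640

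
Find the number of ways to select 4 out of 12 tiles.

C(12,4) = 12!/(4! x (12-4)!).

Final answer: C(12,4) = 495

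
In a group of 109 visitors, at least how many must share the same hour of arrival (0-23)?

There are 24 possible values for hour of arrival (0-23). With 109 visitors and 24 categories, by pigeonhole: ceiling(109/24).

Final answer: 5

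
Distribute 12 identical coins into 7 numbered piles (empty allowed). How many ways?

Stars and bars: C(n+k-1, k-1) = C(18,6).

Final answer: C(18,6) = 18564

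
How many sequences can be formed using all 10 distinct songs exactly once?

The number of ways to arrange 10 distinct objects is 10!.

Final answer: 10! = 3628800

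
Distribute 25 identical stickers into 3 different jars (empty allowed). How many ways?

Stars and bars: C(n+k-1, k-1) = C(27,2).

Final answer: C(27,2) = 351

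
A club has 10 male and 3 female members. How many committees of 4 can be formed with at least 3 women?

Sum over valid woman counts:
C(3,3)C(10,1).

Final answer: 10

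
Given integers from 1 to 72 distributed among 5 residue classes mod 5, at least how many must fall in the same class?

By pigeonhole with 72 objects and 5 categories: ceiling(72/5).

Final answer: 15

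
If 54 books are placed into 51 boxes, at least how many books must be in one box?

By the pigeonhole principle: ceiling(54/51).

Final answer: 2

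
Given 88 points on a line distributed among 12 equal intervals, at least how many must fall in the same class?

By pigeonhole with 88 objects and 12 categories: ceiling(88/12).

Final answer: 8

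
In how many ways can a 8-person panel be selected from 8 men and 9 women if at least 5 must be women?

Sum over valid woman counts:
C(9,5)C(8,3) = 7056
C(9,6)C(8,2) = 2352
C(9,7)C(8,1) = 288
C(9,8)C(8,0) = 9
Total: 7056 + 2352 + 288 + 9.

Final answer: 9705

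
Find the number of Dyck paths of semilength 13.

Total monotonic paths to (13,13): C(26,13) = 10400600.
Paths that cross above y=x (reflection bijection): C(26,14) = 9657700.
Valid Dyck paths: 10400600 - 9657700.
(Equivalently, C_{13} = C(26,13)/14 = 10400600/14.)

Final answer: C_{13} = 742900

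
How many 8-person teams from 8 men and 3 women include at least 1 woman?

Sum over valid woman counts:
C(3,1)C(8,7) = 24
C(3,2)C(8,6) = 84
C(3,3)C(8,5) = 56
Total: 24 + 84 + 56.

Final answer: 164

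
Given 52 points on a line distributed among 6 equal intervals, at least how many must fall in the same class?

By pigeonhole with 52 objects and 6 categories: ceiling(52/6).

Final answer: 9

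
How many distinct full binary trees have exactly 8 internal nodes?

This is counted by the nth Catalan number C_n. Here n = 8.
C_n = C(2n,n)/(n+1), so C_{8} = C(16,8)/9 = 12870/9.

Final answer: C_{8} = 1430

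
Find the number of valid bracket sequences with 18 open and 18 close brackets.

This is counted by the nth Catalan number C_n. Here n = 18 (pairs).
C_n = (2n)!/(n!(n+1)!), so C_{18} = 36!/(18! x 19!) = C(36,18)/19 = 9075135300/19.

Final answer: C_{18} = 477638700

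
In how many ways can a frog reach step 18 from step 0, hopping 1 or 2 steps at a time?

Condition on the final move: it is a 1-step (f(n-1) ways to get there) or a 2-step (f(n-2) ways), so f(n) = f(n-1) + f(n-2), with f(1)=1, f(2)=2.
Building up term by term: f(1)=1, f(2)=2, f(3)=3, f(4)=5, f(5)=8, f(6)=13, f(7)=21, f(8)=34, f(9)=55, f(10)=89, f(11)=144, f(12)=233, f(13)=377, f(14)=610, f(15)=987, f(16)=1597, f(17)=2584, f(18)=4181.

Final answer: 4181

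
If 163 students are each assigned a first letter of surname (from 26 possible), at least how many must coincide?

There are 26 possible values for first letter of surname. With 163 students and 26 categories, by pigeonhole: ceiling(163/26).

Final answer: 7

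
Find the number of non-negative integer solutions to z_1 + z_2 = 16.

Stars and bars with 16 stars and 1 bars:
C(16+2-1, 2-1) = C(17,1).

Final answer: C(17,1) = 17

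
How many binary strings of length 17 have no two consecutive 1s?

Let a(n) count valid strings. If the last bit is 0 the prefix is any valid string of length n-1; if it is 1 the string must end in 01 with a valid prefix of length n-2. So a(n) = a(n-1) + a(n-2), a(1)=2, a(2)=3.
Iterating the recurrence: a(1)=2, a(2)=3, a(3)=5, a(4)=8, a(5)=13, a(6)=21, a(7)=34, a(8)=55, a(9)=89, a(10)=144, a(11)=233, a(12)=377, a(13)=610, a(14)=987, a(15)=1597, a(16)=2584, a(17)=4181.

Final answer: 4181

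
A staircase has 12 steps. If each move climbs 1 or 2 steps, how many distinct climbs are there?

Let f(n) be the number of climbs. Removing the last move (1 or 2 steps) gives f(n) = f(n-1) + f(n-2); base cases f(1)=1, f(2)=2.
Iterating the recurrence: f(1)=1, f(2)=2, f(3)=3, f(4)=5, f(5)=8, f(6)=13, f(7)=21, f(8)=34, f(9)=55, f(10)=89, f(11)=144, f(12)=233.

Final answer: 233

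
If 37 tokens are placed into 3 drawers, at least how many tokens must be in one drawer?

By the pigeonhole principle: ceiling(37/3).

Final answer: 13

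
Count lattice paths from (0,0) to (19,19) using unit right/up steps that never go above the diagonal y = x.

Total monotonic paths to (19,19): C(38,19) = 35345263800.
By the reflection principle, paths that go above the diagonal number C(38,20) = 33578000610.
Valid Dyck paths: 35345263800 - 33578000610.
(Check: C(38,19) - C(38,20) = C(38,19)/20, the Catalan number C_{19}.)

Final answer: C_{19} = 1767263190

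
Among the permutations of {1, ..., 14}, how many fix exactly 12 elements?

Choose which 12 elements are fixed: C(14,12) = 91.
Derange the remaining 2 using D(j) = (j-1)(D(j-1) + D(j-2)), D(0)=1, D(1)=0: D(2)=1.
Total: 91 x 1.

Final answer: C(14,12) D(2) = 91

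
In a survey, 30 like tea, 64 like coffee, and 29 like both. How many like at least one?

|A union B| = |A| + |B| - |A intersect B| = 30 + 64 - 29.

Final answer: 65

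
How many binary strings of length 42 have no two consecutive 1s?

Let a(n) count valid strings. If the last bit is 0 the prefix is any valid string of length n-1; if it is 1 the string must end in 01 with a valid prefix of length n-2. So a(n) = a(n-1) + a(n-2), a(1)=2, a(2)=3.
Building up term by term: a(1)=2, a(2)=3, a(3)=5, a(4)=8, a(5)=13, a(6)=21, a(7)=34, a(8)=55, a(9)=89, a(10)=144, a(11)=233, a(12)=377, a(13)=610, a(14)=987, a(15)=1597, a(16)=2584, a(17)=4181, a(18)=6765, a(19)=10946, a(20)=17711, a(21)=28657, a(22)=46368, a(23)=75025, a(24)=121393, a(25)=196418, a(26)=317811, a(27)=514229, a(28)=832040, a(29)=1346269, a(30)=2178309, a(31)=3524578, a(32)=5702887, a(33)=9227465, a(34)=14930352, a(35)=24157817, a(36)=39088169, a(37)=63245986, a(38)=102334155, a(39)=165580141, a(40)=267914296, a(41)=433494437, a(42)=701408733.

Final answer: 701408733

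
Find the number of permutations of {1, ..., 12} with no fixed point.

D(n) = (n-1)(D(n-1) + D(n-2)), D(0)=1, D(1)=0.
Building up: D(2)=1, D(3)=2, D(4)=9, D(5)=44, D(6)=265, D(7)=1854, D(8)=14833, D(9)=133496, D(10)=1334961, D(11)=14684570.
D(12) = 11 x (D(11) + D(10)) = 11 x (14684570 + 1334961).

Final answer: D(12) = 176214841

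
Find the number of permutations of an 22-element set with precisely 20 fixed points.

Choose which 20 elements are fixed: C(22,20) = 231.
Derange the remaining 2 using D(j) = (j-1)(D(j-1) + D(j-2)), D(0)=1, D(1)=0: D(2)=1.
Total: 231 x 1.

Final answer: C(22,20) D(2) = 231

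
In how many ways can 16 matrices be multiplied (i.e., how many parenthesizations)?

This is counted by the nth Catalan number C_n. Here n = 16 - 1 = 15.
C_n = C(2n,n)/(n+1), so C_{15} = C(30,15)/16 = 155117520/16.

Final answer: C_{15} = 9694845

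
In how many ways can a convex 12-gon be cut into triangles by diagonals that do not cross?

This is counted by the nth Catalan number C_n. Here n = 12 - 2 = 10.
C_n = (2n)!/(n!(n+1)!), so C_{10} = 20!/(10! x 11!) = C(20,10)/11 = 184756/11.

Final answer: C_{10} = 16796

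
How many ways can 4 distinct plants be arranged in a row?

The number of ways to arrange 4 distinct objects is 4!.

Final answer: 4! = 24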